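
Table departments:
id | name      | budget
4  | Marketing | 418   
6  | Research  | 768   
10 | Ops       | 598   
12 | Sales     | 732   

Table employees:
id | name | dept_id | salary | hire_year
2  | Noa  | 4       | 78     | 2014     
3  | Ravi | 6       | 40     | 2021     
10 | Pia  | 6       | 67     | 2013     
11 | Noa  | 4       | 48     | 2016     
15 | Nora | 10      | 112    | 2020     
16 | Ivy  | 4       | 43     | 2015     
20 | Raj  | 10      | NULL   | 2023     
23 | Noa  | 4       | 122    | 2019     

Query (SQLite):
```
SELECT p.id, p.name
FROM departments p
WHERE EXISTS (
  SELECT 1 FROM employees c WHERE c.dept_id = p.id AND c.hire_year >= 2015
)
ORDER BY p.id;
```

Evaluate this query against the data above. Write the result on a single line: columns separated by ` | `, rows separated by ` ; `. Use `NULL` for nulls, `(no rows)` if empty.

4 | Marketing ; 6 | Research ; 10 | Ops

For each departments row, check whether any employees with matching dept_id has hire_year >= 2015.
Keep rows where that is true.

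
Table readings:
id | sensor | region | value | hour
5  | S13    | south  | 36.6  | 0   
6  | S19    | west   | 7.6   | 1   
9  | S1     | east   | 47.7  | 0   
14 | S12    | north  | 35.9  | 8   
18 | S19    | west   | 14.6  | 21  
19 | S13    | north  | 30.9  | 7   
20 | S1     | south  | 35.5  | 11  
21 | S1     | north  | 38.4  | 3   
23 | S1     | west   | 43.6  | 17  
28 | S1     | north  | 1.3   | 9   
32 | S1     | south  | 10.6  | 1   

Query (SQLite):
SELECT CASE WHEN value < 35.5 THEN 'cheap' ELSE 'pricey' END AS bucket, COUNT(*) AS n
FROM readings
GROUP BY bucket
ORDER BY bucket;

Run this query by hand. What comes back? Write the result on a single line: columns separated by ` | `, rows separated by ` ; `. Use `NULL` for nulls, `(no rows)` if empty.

Bucket rows by value < 35.5 → 'cheap' else 'pricey'; count each bucket.

cheap | 5 ; pricey | 6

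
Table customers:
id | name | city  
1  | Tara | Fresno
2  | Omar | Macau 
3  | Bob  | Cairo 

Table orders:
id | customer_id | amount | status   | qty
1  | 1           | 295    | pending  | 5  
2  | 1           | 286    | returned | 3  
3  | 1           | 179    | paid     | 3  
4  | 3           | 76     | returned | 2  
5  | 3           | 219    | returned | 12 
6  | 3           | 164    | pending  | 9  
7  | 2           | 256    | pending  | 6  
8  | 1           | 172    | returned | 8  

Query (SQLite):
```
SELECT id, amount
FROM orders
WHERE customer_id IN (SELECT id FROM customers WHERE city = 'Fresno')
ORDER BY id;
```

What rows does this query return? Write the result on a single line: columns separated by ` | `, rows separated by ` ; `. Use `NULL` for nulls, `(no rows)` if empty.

1 | 295 ; 2 | 286 ; 3 | 179 ; 8 | 172

Inner query: customers.id where city = 'Fresno'.
Outer: keep orders rows whose customer_id is in that set.
Inner query → {1}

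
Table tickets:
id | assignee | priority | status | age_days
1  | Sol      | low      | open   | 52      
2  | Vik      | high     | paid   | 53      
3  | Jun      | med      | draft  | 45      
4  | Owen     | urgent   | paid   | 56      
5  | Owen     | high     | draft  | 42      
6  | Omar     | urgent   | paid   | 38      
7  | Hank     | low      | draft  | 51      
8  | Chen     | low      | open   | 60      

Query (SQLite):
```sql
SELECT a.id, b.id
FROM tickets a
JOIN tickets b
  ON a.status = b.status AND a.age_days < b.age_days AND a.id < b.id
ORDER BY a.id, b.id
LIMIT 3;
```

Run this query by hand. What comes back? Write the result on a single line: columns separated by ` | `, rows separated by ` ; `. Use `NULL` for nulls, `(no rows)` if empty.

Pairs (a,b) with same status, a.age_days < b.age_days, a.id < b.id.
status groups: draft:{3,5,7} open:{1,8} paid:{2,4,6}
Ordered by (a.id, b.id); first 3.

1 | 8 ; 2 | 4 ; 3 | 7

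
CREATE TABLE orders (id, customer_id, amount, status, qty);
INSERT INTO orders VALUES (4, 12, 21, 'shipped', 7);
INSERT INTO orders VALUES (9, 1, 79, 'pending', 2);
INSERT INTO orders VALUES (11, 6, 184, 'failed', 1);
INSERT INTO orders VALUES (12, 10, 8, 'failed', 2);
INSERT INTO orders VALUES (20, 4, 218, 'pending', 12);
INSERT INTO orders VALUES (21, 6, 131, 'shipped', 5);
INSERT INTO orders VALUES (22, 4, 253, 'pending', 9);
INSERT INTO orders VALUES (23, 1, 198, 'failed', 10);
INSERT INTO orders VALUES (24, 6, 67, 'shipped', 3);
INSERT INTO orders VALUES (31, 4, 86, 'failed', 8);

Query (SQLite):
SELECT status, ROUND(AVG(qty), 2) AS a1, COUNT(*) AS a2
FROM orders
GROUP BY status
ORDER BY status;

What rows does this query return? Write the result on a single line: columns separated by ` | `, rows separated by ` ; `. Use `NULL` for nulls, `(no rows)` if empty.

failed | 5.25 | 4 ; pending | 7.67 | 3 ; shipped | 5 | 3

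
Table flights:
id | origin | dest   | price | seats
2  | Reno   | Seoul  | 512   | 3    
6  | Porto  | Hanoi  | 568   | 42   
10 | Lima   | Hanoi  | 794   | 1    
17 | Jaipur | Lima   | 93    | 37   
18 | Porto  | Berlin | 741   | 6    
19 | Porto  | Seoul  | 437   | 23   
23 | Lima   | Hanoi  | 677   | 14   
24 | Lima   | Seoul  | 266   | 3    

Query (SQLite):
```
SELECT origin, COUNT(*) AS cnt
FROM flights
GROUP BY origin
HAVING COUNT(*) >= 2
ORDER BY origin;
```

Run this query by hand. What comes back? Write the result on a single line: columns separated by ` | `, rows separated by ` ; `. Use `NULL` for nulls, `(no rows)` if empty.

Lima | 3 ; Porto | 3

Partition flights by origin; compute COUNT(*) within each group.
HAVING: keep groups with count ≥ 2.
  Jaipur: ids {17} → COUNT(*)=1
  Lima: ids {10, 23, 24} → COUNT(*)=3
  Porto: ids {6, 18, 19} → COUNT(*)=3
  Reno: ids {2} → COUNT(*)=1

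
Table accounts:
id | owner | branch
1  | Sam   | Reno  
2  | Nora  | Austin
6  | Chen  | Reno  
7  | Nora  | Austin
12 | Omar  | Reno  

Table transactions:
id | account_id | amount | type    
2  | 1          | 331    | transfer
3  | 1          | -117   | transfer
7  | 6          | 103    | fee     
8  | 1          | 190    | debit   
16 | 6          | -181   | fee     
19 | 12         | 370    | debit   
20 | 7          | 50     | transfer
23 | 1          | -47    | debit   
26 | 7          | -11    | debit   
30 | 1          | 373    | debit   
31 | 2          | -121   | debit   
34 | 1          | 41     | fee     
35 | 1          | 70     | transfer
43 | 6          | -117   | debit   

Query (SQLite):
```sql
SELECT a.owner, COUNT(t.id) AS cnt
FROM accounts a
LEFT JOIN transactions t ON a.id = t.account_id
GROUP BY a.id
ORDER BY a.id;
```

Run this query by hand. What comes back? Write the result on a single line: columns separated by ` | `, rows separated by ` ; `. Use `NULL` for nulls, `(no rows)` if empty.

Sam | 7 ; Nora | 1 ; Chen | 3 ; Nora | 2 ; Omar | 1

LEFT JOIN keeps every accounts row; unmatched ones get NULL for transactions columns.
Group by accounts.id and compute COUNT(t.id). COUNT(col) of an all-NULL group is 0.
  1: ids {2, 3, 8, 23, 30, 34, 35} → COUNT(t.id)=7
  2: ids {31} → COUNT(t.id)=1
  6: ids {7, 16, 43} → COUNT(t.id)=3
  7: ids {20, 26} → COUNT(t.id)=2
  12: ids {19} → COUNT(t.id)=1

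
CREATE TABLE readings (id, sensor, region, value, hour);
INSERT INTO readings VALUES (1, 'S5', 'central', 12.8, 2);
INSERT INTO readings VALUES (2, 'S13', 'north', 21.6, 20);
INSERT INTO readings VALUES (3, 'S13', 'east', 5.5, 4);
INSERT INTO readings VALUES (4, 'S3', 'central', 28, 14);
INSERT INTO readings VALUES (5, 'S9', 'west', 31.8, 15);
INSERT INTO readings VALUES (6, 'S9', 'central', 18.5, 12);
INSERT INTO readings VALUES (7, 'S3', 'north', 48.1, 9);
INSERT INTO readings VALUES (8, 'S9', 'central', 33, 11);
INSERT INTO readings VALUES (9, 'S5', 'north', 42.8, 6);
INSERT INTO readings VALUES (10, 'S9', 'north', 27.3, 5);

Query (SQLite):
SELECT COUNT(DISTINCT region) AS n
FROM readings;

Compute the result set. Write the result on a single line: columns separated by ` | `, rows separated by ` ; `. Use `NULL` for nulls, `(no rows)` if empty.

4

Count distinct non-NULL region values.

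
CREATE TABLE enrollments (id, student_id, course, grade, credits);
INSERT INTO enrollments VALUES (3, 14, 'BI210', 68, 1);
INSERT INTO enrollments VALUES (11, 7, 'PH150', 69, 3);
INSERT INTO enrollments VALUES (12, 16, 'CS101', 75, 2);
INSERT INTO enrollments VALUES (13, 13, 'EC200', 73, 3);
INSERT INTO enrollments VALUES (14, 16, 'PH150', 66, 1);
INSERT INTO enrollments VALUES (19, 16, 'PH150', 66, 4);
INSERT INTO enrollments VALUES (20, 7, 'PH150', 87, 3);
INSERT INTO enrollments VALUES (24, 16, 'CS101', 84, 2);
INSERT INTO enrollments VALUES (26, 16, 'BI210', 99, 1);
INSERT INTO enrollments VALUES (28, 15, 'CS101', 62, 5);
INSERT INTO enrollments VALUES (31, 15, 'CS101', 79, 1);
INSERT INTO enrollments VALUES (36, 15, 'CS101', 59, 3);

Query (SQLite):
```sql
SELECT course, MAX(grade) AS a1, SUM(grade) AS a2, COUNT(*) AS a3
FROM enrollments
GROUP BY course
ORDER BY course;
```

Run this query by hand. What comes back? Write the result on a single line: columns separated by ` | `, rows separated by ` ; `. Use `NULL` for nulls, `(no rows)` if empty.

BI210 | 99 | 167 | 2 ; CS101 | 84 | 359 | 5 ; EC200 | 73 | 73 | 1 ; PH150 | 87 | 288 | 4

Group enrollments by course.
Per group compute: MAX(grade), SUM(grade), COUNT(*).
  BI210: ids {3, 26} → MAX(grade)=99, SUM(grade)=167, COUNT(*)=2
  CS101: ids {12, 24, 28, 31, 36} → MAX(grade)=84, SUM(grade)=359, COUNT(*)=5
  EC200: ids {13} → MAX(grade)=73, SUM(grade)=73, COUNT(*)=1
  PH150: ids {11, 14, 19, 20} → MAX(grade)=87, SUM(grade)=288, COUNT(*)=4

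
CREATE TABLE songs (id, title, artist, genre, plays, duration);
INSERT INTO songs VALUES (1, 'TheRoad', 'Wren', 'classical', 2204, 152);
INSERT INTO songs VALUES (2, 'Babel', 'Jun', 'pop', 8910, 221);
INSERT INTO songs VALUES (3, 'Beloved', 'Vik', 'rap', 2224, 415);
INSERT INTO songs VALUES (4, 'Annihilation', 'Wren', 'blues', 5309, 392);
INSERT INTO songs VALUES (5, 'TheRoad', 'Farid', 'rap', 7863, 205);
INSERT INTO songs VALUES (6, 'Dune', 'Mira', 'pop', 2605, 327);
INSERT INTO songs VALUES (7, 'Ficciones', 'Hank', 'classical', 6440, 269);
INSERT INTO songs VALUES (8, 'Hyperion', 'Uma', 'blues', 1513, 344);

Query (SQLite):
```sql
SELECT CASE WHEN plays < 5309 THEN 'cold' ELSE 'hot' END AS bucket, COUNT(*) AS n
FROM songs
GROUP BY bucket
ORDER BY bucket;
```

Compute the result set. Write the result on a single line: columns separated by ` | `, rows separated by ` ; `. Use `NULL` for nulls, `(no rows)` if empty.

Bucket rows by plays < 5309 → 'cold' else 'hot'; count each bucket.

cold | 4 ; hot | 4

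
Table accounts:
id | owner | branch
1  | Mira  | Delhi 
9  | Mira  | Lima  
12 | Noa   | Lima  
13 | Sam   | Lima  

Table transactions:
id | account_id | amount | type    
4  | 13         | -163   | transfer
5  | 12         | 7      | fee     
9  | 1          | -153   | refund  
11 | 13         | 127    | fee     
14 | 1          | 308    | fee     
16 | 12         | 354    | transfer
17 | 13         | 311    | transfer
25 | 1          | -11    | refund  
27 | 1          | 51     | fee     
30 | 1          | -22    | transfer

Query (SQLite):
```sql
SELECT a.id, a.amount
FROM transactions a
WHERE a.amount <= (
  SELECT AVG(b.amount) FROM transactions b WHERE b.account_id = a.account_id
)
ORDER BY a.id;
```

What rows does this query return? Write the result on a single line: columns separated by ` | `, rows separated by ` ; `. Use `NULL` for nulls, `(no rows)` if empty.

For each transactions row a, compute AVG(amount) over rows sharing a.account_id.
Keep row a if a.amount <= that per-group AVG.
  account_id=1: AVG(amount) = 34.6
  account_id=12: AVG(amount) = 180.5
  account_id=13: AVG(amount) = 91.666667

4 | -163 ; 5 | 7 ; 9 | -153 ; 25 | -11 ; 30 | -22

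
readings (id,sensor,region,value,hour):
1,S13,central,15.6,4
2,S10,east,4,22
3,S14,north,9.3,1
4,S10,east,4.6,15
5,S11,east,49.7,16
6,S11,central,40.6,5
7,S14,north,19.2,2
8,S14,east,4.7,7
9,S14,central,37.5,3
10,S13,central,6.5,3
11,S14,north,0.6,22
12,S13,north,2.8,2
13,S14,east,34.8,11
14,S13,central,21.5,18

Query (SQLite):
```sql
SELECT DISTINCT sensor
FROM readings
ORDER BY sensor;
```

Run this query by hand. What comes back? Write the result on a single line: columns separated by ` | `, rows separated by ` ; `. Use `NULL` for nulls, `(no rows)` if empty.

S10 ; S11 ; S13 ; S14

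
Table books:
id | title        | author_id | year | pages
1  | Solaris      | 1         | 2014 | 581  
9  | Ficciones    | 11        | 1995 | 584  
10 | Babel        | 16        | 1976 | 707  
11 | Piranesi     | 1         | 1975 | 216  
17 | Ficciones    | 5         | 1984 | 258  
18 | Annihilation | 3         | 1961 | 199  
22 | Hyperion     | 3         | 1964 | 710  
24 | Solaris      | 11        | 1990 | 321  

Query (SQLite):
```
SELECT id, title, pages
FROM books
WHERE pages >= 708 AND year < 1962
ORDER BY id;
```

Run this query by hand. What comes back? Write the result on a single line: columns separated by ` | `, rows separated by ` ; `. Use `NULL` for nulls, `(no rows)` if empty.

(no rows)

pages >= 708: ids {22}
year < 1962: ids {18}
Combine with AND.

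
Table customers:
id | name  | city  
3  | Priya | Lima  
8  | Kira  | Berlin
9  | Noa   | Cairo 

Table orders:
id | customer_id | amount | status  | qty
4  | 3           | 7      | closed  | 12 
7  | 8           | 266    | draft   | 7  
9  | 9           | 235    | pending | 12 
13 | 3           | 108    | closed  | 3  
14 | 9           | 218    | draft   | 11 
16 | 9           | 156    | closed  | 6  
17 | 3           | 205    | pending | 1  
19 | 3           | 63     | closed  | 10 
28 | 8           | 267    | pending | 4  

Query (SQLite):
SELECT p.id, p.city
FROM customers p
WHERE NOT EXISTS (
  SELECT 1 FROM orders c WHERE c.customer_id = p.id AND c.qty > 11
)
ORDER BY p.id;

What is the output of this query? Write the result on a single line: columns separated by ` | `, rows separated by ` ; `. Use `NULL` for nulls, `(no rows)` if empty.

8 | Berlin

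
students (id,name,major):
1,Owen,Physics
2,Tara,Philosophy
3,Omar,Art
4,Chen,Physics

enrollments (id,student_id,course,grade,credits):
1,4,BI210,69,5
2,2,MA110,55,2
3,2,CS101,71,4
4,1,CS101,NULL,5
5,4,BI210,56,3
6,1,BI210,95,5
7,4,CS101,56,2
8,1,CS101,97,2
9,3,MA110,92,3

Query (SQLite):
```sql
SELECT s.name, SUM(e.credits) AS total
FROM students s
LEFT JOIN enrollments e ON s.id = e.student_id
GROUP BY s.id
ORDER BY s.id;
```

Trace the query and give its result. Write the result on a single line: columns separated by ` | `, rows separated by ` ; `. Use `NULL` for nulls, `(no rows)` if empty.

LEFT JOIN keeps every students row; unmatched ones get NULL for enrollments columns.
Group by students.id and compute SUM(e.credits). SUM over an all-NULL group is NULL.
  1: ids {4, 6, 8} → SUM(e.credits)=12
  2: ids {2, 3} → SUM(e.credits)=6
  3: ids {9} → SUM(e.credits)=3
  4: ids {1, 5, 7} → SUM(e.credits)=10

Owen | 12 ; Tara | 6 ; Omar | 3 ; Chen | 10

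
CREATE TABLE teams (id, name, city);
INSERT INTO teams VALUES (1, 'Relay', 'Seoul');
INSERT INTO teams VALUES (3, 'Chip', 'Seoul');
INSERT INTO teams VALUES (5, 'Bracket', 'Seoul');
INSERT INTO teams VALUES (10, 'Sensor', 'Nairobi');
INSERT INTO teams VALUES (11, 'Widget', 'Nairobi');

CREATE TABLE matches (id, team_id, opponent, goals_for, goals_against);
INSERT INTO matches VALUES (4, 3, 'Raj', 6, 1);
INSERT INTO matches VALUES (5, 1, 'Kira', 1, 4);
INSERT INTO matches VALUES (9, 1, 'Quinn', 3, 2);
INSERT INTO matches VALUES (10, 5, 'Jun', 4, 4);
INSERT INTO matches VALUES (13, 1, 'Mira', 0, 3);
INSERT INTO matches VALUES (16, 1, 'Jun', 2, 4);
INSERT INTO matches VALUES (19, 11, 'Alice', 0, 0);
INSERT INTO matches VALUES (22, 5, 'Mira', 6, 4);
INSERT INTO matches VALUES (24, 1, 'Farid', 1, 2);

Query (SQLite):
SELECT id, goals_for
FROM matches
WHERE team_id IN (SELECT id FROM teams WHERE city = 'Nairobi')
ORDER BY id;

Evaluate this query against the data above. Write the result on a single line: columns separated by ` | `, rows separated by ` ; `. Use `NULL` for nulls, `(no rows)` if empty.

Inner query: teams.id where city = 'Nairobi'.
Outer: keep matches rows whose team_id is in that set.
Inner query → {10, 11}

19 | 0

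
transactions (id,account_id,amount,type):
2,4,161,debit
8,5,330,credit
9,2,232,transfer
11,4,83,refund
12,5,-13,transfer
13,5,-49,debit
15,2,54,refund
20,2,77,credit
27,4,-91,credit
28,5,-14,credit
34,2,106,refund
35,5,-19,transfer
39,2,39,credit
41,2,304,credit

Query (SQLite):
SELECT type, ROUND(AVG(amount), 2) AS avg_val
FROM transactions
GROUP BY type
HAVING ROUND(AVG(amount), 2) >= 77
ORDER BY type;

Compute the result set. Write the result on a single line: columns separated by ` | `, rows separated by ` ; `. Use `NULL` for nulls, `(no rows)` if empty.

credit | 107.5 ; refund | 81

Partition transactions by type; compute ROUND(AVG(amount), 2) within each group.
HAVING: keep groups where ROUND(AVG(amount), 2) >= 77.
  credit: ids {8, 20, 27, 28, 39, 41} → ROUND(AVG(amount), 2)=107.5
  debit: ids {2, 13} → ROUND(AVG(amount), 2)=56
  refund: ids {11, 15, 34} → ROUND(AVG(amount), 2)=81
  transfer: ids {9, 12, 35} → ROUND(AVG(amount), 2)=66.67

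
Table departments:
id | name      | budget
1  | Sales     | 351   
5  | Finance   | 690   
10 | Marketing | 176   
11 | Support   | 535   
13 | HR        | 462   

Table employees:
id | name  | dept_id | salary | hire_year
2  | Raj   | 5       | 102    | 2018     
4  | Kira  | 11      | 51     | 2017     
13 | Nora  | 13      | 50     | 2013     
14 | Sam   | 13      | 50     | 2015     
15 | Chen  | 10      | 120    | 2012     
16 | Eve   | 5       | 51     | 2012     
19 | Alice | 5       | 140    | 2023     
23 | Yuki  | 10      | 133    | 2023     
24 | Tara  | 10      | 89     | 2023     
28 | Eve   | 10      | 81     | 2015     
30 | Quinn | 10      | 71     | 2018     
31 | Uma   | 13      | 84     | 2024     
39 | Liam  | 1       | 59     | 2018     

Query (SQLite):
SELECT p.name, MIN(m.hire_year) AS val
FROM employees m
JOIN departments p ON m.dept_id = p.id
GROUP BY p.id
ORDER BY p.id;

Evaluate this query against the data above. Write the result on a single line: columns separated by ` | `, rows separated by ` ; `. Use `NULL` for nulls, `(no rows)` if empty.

Join each employees row to its departments via dept_id.
Group joined rows by departments.id; compute MIN(m.hire_year) per group.
  1: ids {39} → MIN(m.hire_year)=2018
  5: ids {2, 16, 19} → MIN(m.hire_year)=2012
  10: ids {15, 23, 24, 28, 30} → MIN(m.hire_year)=2012
  11: ids {4} → MIN(m.hire_year)=2017
  13: ids {13, 14, 31} → MIN(m.hire_year)=2013

Sales | 2018 ; Finance | 2012 ; Marketing | 2012 ; Support | 2017 ; HR | 2013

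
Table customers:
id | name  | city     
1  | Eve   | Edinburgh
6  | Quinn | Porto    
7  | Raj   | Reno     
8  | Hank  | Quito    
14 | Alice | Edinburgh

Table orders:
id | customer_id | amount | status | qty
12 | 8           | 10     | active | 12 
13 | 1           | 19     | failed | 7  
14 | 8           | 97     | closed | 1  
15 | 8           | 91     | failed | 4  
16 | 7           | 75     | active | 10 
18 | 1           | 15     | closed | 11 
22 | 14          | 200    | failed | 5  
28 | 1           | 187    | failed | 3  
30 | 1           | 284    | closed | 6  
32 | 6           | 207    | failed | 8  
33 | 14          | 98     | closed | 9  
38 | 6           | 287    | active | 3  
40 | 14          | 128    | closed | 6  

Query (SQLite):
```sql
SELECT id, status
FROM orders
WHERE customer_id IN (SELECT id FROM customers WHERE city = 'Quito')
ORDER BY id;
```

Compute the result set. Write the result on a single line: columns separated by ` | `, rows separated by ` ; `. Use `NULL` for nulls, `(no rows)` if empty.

Inner query: customers.id where city = 'Quito'.
Outer: keep orders rows whose customer_id is in that set.
Inner query → {8}

12 | active ; 14 | closed ; 15 | failed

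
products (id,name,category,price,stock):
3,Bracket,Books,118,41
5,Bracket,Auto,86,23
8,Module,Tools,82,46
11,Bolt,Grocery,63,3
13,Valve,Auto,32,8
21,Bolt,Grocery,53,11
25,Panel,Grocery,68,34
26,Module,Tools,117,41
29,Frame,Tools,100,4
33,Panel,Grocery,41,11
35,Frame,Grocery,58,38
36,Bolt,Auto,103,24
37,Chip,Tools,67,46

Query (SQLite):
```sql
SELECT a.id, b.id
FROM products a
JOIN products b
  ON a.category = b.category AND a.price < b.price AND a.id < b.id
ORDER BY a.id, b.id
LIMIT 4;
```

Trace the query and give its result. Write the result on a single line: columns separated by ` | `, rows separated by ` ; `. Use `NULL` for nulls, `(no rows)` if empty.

5 | 36 ; 8 | 26 ; 8 | 29 ; 11 | 25

Pairs (a,b) with same category, a.price < b.price, a.id < b.id.
category groups: Auto:{5,13,36} Books:{3} Grocery:{11,21,25,33,35} Tools:{8,26,29,37}
Ordered by (a.id, b.id); first 4.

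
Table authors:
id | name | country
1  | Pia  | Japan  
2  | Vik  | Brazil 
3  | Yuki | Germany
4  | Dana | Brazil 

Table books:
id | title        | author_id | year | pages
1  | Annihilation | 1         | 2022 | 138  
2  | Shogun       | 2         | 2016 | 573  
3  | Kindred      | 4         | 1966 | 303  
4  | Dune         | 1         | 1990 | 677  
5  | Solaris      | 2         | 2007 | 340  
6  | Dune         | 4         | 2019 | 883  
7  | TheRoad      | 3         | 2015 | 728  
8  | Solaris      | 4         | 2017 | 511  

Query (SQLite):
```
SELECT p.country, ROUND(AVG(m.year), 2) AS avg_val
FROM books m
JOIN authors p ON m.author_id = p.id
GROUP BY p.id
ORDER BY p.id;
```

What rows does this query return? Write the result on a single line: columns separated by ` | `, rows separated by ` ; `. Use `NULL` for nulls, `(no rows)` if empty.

Japan | 2006 ; Brazil | 2011.5 ; Germany | 2015 ; Brazil | 2000.67

Join each books row to its authors via author_id.
Group joined rows by authors.id; compute ROUND(AVG(m.year), 2) per group.
  1: ids {1, 4} → ROUND(AVG(m.year), 2)=2006
  2: ids {2, 5} → ROUND(AVG(m.year), 2)=2011.5
  3: ids {7} → ROUND(AVG(m.year), 2)=2015
  4: ids {3, 6, 8} → ROUND(AVG(m.year), 2)=2000.67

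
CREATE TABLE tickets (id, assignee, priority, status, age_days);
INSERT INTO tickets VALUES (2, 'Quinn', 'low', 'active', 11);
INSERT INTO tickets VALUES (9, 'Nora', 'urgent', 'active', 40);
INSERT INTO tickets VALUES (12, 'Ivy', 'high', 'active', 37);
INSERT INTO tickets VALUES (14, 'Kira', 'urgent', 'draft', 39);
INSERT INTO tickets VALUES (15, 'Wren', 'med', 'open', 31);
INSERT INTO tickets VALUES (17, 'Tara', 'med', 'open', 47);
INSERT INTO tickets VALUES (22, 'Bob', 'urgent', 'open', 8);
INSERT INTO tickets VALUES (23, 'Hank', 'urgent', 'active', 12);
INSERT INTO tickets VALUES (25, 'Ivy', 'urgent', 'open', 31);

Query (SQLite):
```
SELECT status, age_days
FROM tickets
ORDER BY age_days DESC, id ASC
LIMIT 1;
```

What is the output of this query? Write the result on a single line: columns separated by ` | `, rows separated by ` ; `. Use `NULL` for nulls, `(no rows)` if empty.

open | 47

Sort by age_days desc, tiebreak id asc: (47, id=17), (40, id=9), (39, id=14), (37, id=12) …. Take first 1.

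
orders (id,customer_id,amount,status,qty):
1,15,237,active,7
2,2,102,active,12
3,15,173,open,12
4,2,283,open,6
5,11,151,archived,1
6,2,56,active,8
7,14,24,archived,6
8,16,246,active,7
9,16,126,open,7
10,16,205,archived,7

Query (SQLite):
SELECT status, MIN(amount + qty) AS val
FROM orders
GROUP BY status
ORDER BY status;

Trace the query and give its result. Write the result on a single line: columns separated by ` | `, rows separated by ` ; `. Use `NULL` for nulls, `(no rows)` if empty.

For each row compute amount + qty.
Group by status; take MIN of the expression per group.
  active: ids {1, 2, 6, 8} → MIN(amount + qty)=64
  archived: ids {5, 7, 10} → MIN(amount + qty)=30
  open: ids {3, 4, 9} → MIN(amount + qty)=133

active | 64 ; archived | 30 ; open | 133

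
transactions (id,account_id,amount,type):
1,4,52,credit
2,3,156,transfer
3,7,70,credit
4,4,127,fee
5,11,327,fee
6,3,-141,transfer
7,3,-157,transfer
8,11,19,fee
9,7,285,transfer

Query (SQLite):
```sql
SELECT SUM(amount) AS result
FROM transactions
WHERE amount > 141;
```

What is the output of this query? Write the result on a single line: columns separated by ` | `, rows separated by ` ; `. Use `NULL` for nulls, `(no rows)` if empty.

768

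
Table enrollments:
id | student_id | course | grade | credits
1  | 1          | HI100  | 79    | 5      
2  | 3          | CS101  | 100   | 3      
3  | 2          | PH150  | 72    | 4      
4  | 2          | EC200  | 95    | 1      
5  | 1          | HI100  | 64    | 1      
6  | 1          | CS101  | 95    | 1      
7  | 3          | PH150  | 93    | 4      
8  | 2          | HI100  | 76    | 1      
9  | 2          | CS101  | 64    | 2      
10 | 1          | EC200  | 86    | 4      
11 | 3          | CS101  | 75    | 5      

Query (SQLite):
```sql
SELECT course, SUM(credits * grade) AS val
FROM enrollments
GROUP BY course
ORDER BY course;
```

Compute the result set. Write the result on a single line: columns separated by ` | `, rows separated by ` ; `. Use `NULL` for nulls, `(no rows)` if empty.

For each row compute credits * grade.
Group by course; take SUM of the expression per group.
  CS101: ids {2, 6, 9, 11} → SUM(credits * grade)=898
  EC200: ids {4, 10} → SUM(credits * grade)=439
  HI100: ids {1, 5, 8} → SUM(credits * grade)=535
  PH150: ids {3, 7} → SUM(credits * grade)=660

CS101 | 898 ; EC200 | 439 ; HI100 | 535 ; PH150 | 660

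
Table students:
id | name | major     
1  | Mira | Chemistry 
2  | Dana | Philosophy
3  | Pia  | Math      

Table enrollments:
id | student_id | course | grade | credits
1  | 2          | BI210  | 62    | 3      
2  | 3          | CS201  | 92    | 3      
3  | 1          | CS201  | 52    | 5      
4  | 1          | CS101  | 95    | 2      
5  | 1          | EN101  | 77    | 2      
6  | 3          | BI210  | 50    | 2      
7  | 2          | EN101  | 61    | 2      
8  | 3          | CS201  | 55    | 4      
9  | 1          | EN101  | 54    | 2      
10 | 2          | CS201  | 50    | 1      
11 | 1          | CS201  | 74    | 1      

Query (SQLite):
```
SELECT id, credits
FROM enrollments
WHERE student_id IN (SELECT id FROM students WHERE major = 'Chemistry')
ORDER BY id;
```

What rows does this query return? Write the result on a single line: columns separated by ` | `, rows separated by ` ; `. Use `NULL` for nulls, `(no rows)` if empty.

3 | 5 ; 4 | 2 ; 5 | 2 ; 9 | 2 ; 11 | 1

Inner query: students.id where major = 'Chemistry'.
Outer: keep enrollments rows whose student_id is in that set.
Inner query → {1}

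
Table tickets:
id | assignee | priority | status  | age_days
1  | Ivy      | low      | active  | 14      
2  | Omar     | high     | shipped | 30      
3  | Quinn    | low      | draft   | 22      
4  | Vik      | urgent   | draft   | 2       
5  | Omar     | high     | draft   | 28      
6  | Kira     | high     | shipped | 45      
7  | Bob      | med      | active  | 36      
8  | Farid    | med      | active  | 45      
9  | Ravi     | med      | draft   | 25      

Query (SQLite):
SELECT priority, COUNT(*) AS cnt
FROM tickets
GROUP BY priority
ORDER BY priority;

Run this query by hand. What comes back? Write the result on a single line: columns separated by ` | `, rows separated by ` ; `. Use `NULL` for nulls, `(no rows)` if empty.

high | 3 ; low | 2 ; med | 3 ; urgent | 1

Partition tickets by priority; compute COUNT(*) within each group.
  high: ids {2, 5, 6} → COUNT(*)=3
  low: ids {1, 3} → COUNT(*)=2
  med: ids {7, 8, 9} → COUNT(*)=3
  urgent: ids {4} → COUNT(*)=1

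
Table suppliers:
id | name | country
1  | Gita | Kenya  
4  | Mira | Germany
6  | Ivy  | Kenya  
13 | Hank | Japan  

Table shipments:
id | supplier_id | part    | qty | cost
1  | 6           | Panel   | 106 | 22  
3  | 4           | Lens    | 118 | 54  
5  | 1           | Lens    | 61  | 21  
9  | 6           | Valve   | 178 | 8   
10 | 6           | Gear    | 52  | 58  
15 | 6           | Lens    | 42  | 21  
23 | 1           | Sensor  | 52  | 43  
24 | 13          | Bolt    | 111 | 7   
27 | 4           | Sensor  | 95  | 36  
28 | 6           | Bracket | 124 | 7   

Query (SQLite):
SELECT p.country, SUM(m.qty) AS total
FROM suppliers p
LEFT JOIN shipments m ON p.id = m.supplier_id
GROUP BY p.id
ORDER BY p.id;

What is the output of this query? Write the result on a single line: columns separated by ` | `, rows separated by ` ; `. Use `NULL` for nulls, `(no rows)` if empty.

Kenya | 113 ; Germany | 213 ; Kenya | 502 ; Japan | 111

LEFT JOIN keeps every suppliers row; unmatched ones get NULL for shipments columns.
Group by suppliers.id and compute SUM(m.qty). SUM over an all-NULL group is NULL.
  1: ids {5, 23} → SUM(m.qty)=113
  4: ids {3, 27} → SUM(m.qty)=213
  6: ids {1, 9, 10, 15, 28} → SUM(m.qty)=502
  13: ids {24} → SUM(m.qty)=111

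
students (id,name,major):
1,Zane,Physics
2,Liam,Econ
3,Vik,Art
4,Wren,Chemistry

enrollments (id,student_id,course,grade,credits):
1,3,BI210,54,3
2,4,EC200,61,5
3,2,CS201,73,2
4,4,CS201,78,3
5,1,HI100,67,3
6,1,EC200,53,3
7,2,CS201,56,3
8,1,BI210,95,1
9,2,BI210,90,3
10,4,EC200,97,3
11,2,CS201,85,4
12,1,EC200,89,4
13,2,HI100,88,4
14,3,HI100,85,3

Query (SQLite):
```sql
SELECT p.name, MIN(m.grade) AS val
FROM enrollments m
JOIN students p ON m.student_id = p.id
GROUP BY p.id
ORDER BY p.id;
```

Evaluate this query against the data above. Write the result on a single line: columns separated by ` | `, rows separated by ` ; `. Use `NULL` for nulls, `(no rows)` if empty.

Join each enrollments row to its students via student_id.
Group joined rows by students.id; compute MIN(m.grade) per group.
  1: ids {5, 6, 8, 12} → MIN(m.grade)=53
  2: ids {3, 7, 9, 11, 13} → MIN(m.grade)=56
  3: ids {1, 14} → MIN(m.grade)=54
  4: ids {2, 4, 10} → MIN(m.grade)=61

Zane | 53 ; Liam | 56 ; Vik | 54 ; Wren | 61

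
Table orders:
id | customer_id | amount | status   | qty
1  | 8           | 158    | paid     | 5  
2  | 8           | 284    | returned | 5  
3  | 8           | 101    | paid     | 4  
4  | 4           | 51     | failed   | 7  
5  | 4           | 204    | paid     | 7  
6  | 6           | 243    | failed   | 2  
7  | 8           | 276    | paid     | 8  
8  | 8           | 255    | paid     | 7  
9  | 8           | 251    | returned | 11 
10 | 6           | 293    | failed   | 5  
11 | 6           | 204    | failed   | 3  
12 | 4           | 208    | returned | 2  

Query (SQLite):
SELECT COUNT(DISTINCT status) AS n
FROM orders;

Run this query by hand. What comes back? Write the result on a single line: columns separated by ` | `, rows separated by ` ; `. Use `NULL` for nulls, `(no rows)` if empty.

3

Count distinct non-NULL status values.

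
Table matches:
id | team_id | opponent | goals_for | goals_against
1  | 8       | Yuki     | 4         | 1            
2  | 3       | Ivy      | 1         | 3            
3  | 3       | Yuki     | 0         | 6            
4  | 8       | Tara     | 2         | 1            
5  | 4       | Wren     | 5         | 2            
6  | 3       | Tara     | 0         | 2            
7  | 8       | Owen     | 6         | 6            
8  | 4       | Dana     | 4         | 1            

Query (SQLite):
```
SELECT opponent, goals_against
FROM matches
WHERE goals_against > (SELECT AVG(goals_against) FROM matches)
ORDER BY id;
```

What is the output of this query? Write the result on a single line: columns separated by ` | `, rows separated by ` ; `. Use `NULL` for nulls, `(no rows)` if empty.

Scalar subquery: AVG(goals_against) over all matches rows = 2.75.
Keep rows where goals_against > that value.

Ivy | 3 ; Yuki | 6 ; Owen | 6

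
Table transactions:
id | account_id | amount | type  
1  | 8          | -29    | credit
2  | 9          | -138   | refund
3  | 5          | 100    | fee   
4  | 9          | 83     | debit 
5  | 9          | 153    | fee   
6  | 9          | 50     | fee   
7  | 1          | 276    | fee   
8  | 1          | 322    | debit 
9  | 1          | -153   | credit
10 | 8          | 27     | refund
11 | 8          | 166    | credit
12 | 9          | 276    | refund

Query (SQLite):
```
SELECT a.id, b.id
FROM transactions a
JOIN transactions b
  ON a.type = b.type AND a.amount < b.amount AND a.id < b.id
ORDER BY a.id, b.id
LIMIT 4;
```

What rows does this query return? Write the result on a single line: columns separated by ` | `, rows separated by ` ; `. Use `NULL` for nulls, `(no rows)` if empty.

1 | 11 ; 2 | 10 ; 2 | 12 ; 3 | 5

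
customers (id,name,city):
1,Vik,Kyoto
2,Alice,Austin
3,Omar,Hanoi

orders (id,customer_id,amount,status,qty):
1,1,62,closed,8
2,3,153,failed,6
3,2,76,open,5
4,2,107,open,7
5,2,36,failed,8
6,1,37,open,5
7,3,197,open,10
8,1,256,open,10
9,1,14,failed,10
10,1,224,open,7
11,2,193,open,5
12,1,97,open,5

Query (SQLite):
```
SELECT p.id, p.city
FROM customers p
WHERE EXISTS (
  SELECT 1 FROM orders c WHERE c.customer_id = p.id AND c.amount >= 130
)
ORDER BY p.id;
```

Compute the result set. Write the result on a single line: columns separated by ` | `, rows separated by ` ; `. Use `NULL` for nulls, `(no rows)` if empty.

1 | Kyoto ; 2 | Austin ; 3 | Hanoi

For each customers row, check whether any orders with matching customer_id has amount >= 130.
Keep rows where that is true.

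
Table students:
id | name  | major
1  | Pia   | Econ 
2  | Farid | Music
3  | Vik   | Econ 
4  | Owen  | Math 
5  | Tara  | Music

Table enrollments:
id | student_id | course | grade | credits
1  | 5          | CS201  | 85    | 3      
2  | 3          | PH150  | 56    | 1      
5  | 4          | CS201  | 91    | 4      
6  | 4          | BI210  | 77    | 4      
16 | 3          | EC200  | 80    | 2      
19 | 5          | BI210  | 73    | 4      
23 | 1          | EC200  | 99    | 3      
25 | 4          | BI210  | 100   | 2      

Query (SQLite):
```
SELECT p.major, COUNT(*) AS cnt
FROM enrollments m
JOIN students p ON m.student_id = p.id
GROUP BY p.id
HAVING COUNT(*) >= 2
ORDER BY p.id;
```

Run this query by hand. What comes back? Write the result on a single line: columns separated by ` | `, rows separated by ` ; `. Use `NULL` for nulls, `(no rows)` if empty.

Econ | 2 ; Math | 3 ; Music | 2

Join each enrollments row to its students via student_id.
Group joined rows by students.id; compute COUNT(*) per group.
HAVING: keep groups with count ≥ 2.
  1: ids {23} → COUNT(*)=1
  3: ids {2, 16} → COUNT(*)=2
  4: ids {5, 6, 25} → COUNT(*)=3
  5: ids {1, 19} → COUNT(*)=2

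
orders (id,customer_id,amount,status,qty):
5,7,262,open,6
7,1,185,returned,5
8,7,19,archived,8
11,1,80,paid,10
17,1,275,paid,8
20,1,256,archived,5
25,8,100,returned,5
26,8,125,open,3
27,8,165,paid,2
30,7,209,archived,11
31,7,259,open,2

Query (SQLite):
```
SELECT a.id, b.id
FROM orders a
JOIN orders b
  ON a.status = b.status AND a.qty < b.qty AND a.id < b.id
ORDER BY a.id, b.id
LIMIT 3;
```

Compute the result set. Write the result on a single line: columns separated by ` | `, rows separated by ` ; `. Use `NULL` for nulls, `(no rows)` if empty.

8 | 30 ; 20 | 30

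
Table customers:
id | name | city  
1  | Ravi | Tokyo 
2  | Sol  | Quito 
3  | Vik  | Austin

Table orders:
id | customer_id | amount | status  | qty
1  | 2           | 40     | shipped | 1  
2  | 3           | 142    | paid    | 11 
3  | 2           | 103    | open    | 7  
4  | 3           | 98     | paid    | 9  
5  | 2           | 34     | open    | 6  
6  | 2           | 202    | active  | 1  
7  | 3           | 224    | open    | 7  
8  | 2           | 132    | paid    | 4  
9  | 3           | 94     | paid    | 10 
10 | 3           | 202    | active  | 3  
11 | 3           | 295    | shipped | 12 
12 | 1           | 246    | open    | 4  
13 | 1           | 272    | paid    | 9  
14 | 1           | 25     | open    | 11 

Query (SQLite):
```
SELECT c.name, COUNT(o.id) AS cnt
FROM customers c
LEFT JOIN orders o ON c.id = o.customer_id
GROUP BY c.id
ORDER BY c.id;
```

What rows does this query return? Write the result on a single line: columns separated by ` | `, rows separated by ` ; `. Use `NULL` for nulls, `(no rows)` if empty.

LEFT JOIN keeps every customers row; unmatched ones get NULL for orders columns.
Group by customers.id and compute COUNT(o.id). COUNT(col) of an all-NULL group is 0.
  1: ids {12, 13, 14} → COUNT(o.id)=3
  2: ids {1, 3, 5, 6, 8} → COUNT(o.id)=5
  3: ids {2, 4, 7, 9, 10, 11} → COUNT(o.id)=6

Ravi | 3 ; Sol | 5 ; Vik | 6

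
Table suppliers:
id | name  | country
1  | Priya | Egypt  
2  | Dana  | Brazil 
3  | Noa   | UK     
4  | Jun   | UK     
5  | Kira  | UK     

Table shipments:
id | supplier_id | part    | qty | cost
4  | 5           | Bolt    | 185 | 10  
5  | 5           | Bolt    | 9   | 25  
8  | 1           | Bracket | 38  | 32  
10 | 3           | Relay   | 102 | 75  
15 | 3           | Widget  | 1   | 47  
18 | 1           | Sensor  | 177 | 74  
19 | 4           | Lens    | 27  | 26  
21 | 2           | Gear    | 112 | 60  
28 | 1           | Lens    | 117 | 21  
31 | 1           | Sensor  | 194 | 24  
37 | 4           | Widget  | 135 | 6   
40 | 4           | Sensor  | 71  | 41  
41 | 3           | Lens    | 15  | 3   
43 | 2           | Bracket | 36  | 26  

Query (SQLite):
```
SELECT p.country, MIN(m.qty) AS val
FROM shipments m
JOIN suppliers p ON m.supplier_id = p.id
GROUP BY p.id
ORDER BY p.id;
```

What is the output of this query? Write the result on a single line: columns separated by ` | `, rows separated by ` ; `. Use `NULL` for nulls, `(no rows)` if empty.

Egypt | 38 ; Brazil | 36 ; UK | 1 ; UK | 27 ; UK | 9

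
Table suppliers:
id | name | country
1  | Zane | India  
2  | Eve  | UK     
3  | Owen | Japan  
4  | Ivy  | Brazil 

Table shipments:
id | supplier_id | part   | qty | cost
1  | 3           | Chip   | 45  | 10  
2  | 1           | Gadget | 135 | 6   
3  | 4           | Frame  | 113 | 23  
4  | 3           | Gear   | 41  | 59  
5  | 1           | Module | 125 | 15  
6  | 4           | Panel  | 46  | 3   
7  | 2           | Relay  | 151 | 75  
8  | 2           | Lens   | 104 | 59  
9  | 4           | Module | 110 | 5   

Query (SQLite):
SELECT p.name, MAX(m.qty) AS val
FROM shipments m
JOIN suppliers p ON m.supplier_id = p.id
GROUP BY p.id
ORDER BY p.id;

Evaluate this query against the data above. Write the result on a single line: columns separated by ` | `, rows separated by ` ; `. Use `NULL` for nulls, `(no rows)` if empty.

Zane | 135 ; Eve | 151 ; Owen | 45 ; Ivy | 113

Join each shipments row to its suppliers via supplier_id.
Group joined rows by suppliers.id; compute MAX(m.qty) per group.
  1: ids {2, 5} → MAX(m.qty)=135
  2: ids {7, 8} → MAX(m.qty)=151
  3: ids {1, 4} → MAX(m.qty)=45
  4: ids {3, 6, 9} → MAX(m.qty)=113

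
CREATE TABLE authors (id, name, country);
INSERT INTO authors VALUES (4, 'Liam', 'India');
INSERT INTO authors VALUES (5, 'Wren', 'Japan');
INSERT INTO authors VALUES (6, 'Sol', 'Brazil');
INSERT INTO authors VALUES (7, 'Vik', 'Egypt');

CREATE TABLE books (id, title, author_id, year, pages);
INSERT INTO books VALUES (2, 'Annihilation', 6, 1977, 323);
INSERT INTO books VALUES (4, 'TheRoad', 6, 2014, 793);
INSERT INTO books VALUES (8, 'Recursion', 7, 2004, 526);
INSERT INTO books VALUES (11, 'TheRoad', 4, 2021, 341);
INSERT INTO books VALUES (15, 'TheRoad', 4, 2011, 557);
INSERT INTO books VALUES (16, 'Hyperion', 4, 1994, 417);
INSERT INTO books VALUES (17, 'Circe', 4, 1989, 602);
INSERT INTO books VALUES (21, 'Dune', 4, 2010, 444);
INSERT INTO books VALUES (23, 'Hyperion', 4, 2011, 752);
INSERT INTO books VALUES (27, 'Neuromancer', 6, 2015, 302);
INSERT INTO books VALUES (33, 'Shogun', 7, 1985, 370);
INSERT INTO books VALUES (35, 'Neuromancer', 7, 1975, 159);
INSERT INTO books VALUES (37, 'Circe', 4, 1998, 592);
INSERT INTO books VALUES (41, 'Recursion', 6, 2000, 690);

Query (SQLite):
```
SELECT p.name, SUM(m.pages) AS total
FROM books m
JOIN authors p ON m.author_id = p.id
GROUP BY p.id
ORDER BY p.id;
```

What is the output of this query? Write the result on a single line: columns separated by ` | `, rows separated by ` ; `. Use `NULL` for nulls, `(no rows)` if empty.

Join each books row to its authors via author_id.
Group joined rows by authors.id; compute SUM(m.pages) per group.
  4: ids {11, 15, 16, 17, 21, 23, 37} → SUM(m.pages)=3705
  6: ids {2, 4, 27, 41} → SUM(m.pages)=2108
  7: ids {8, 33, 35} → SUM(m.pages)=1055

Liam | 3705 ; Sol | 2108 ; Vik | 1055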